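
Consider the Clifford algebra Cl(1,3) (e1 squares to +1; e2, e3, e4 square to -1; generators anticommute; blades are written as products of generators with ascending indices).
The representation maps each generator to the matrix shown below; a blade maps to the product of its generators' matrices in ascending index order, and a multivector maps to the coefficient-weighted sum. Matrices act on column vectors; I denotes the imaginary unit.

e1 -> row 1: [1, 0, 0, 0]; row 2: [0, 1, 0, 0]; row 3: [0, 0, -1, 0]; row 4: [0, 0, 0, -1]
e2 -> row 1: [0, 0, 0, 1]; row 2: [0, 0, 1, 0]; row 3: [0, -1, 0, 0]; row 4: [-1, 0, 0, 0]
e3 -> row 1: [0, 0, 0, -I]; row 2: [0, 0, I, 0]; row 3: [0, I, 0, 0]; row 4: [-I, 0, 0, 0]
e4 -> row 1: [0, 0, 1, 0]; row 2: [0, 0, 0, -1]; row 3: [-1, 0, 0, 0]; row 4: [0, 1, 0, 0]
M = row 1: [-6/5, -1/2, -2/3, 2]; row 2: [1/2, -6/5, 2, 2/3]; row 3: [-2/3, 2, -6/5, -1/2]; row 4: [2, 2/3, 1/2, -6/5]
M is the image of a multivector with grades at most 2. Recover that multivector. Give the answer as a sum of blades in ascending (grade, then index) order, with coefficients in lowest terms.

Method: the blade images are trace-orthogonal — tr(rho(e_A) rho(e_B)^-1) = 4 if A = B and 0 otherwise — and rho(e_A)^-1 = (e_A)^2 * rho(e_A) with (e_A)^2 = +1 or -1, so the coefficient of e_A in the preimage is (e_A)^2 * tr(M rho(e_A))/4.
Nonzero projections over blades of grade <= 2: 1: (1)^2 = +1, tr(M 1) = -24/5, coefficient -6/5; e1 e2: (e1 e2)^2 = +1, tr(M rho(e1 e2)) = 8, coefficient 2; e1 e4: (e1 e4)^2 = +1, tr(M rho(e1 e4)) = -8/3, coefficient -2/3; e2 e4: (e2 e4)^2 = -1, tr(M rho(e2 e4)) = 2, coefficient -1/2. Every other blade of grade <= 2 projects to 0.
Answer: -6/5 + 2*e1 e2 - 2/3*e1 e4 - 1/2*e2 e4


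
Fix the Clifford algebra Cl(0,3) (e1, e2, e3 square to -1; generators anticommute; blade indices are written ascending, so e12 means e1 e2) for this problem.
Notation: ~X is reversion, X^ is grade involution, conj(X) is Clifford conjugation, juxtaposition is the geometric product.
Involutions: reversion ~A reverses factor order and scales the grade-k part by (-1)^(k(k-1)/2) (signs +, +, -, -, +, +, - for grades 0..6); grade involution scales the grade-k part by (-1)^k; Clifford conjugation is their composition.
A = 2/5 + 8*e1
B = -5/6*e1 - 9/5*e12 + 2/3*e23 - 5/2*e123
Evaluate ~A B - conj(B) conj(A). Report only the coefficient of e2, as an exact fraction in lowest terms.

first term: 20/3 - 1/3*e1 + 72/5*e2 - 18/25*e12 + 304/15*e23 + 13/3*e123
second term: 20/3 + 1/3*e1 - 72/5*e2 + 18/25*e12 - 304/15*e23 + 13/3*e123
Answer: 144/5


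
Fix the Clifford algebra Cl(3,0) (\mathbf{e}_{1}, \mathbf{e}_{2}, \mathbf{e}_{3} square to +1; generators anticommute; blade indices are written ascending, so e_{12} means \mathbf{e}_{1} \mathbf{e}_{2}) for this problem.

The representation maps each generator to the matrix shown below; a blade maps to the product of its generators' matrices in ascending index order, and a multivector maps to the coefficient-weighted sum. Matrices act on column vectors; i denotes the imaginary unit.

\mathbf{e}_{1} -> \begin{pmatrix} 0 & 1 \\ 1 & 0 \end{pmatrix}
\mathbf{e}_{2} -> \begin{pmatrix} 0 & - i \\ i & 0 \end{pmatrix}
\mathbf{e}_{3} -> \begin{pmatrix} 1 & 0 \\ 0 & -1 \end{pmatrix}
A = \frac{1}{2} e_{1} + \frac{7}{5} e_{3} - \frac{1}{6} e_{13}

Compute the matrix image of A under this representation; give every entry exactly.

Bivector images (products of the table entries): rho(e_{13}) = rho(\mathbf{e}_{1})rho(\mathbf{e}_{3}) = \begin{pmatrix} 0 & -1 \\ 1 & 0 \end{pmatrix}.
M = (\frac{1}{2})*rho(e_{1}) + (\frac{7}{5})*rho(e_{3}) + (-\frac{1}{6})*rho(e_{13}), summed entrywise:
Answer: \begin{pmatrix} \frac{7}{5} & \frac{2}{3} \\ \frac{1}{3} & - \frac{7}{5} \end{pmatrix}


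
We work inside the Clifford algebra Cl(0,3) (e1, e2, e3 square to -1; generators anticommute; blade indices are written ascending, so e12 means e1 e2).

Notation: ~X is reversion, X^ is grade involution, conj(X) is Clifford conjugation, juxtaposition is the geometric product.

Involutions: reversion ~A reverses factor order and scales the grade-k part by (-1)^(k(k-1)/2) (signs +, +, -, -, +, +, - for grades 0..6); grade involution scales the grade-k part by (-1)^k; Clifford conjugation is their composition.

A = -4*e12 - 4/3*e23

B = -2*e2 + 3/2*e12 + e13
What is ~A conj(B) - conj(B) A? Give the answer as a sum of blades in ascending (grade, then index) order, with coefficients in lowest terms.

first term: 6 - 8*e1 + 8/3*e3 + 4/3*e12 - 2*e13 - 4*e23
second term: -6 - 8*e1 + 8/3*e3 + 4/3*e12 - 2*e13 - 4*e23
Answer: 12


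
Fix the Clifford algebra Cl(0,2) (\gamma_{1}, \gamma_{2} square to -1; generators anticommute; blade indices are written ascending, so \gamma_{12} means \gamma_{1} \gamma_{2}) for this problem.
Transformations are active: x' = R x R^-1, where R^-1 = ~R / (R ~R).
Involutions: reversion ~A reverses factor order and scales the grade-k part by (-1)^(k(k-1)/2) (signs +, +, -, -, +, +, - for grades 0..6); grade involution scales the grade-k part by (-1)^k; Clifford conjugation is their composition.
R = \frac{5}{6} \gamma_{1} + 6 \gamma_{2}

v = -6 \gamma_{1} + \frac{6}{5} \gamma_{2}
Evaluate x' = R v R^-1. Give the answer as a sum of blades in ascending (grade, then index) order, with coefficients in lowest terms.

~R = \frac{5}{6} \gamma_{1} + 6 \gamma_{2}, and R ~R = -\frac{1321}{36}, so R^-1 = ~R / (-\frac{1321}{36}).
R v = -\frac{11}{5} + 37 \gamma_{12}
Answer: \frac{8058}{1321} \gamma_{1} - \frac{3174}{6605} \gamma_{2}


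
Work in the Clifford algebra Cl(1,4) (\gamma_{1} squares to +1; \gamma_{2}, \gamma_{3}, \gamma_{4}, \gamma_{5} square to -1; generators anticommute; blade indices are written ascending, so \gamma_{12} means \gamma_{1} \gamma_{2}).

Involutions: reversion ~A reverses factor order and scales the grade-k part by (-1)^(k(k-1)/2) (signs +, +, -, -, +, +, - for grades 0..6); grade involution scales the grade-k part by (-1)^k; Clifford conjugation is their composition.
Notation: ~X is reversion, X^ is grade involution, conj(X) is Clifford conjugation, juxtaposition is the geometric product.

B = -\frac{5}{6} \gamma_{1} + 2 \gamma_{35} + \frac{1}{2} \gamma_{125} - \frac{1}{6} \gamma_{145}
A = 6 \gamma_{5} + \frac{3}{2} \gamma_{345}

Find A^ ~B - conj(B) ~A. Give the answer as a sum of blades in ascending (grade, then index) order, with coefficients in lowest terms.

first term: 12 \gamma_{3} + 3 \gamma_{4} - 3 \gamma_{12} - \frac{1}{4} \gamma_{13} + \gamma_{14} - 5 \gamma_{15} - \frac{3}{4} \gamma_{1234} - \frac{5}{4} \gamma_{1345}
second term: 12 \gamma_{3} + 3 \gamma_{4} - 3 \gamma_{12} - \frac{1}{4} \gamma_{13} + \gamma_{14} + 5 \gamma_{15} + \frac{3}{4} \gamma_{1234} - \frac{5}{4} \gamma_{1345}
Answer: -10 \gamma_{15} - \frac{3}{2} \gamma_{1234}


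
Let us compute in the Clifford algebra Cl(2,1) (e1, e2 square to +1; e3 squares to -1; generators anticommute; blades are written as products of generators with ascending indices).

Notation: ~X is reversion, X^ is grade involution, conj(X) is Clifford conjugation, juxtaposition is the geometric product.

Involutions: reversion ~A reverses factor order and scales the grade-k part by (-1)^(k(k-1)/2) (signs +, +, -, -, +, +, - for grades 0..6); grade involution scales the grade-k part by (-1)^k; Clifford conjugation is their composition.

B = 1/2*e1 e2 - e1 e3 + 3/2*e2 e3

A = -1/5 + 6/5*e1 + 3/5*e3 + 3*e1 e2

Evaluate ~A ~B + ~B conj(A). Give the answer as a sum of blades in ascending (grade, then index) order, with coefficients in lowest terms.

first term: -3/2 + 3/5*e1 - 3/2*e2 + 6/5*e3 + 1/10*e1 e2 + 43/10*e1 e3 + 33/10*e2 e3 - 21/10*e1 e2 e3
second term: -3/2 + 3/5*e1 - 3/2*e2 + 6/5*e3 + 1/10*e1 e2 - 47/10*e1 e3 - 27/10*e2 e3 + 21/10*e1 e2 e3
Answer: -3 + 6/5*e1 - 3*e2 + 12/5*e3 + 1/5*e1 e2 - 2/5*e1 e3 + 3/5*e2 e3


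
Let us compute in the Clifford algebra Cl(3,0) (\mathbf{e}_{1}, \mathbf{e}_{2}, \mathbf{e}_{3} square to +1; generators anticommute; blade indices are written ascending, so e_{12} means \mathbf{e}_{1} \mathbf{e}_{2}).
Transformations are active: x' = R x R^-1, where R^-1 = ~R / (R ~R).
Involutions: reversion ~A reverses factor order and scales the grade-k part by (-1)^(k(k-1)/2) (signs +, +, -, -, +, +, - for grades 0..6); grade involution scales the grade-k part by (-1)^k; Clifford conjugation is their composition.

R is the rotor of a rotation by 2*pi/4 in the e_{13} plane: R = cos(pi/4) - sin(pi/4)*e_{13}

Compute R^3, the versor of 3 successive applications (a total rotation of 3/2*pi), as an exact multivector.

Half-angle bookkeeping: 3 applications in e_{13} add up to rotor phase 3*pi/4 = \frac{3 \pi}{4}, so R^3 = cos(\frac{3 \pi}{4}) - sin(\frac{3 \pi}{4})*e_{13}.
cos(\frac{3 \pi}{4}) = - \frac{\sqrt{2}}{2} and sin(\frac{3 \pi}{4}) = \frac{\sqrt{2}}{2}, so R^3 = - \frac{\sqrt{2}}{2} - \frac{\sqrt{2}}{2} e_{13}. The net rotation is 3/2*pi; the rotor keeps the half-angle phase exactly.
Answer: - \frac{\sqrt{2}}{2} - \frac{\sqrt{2}}{2} e_{13}


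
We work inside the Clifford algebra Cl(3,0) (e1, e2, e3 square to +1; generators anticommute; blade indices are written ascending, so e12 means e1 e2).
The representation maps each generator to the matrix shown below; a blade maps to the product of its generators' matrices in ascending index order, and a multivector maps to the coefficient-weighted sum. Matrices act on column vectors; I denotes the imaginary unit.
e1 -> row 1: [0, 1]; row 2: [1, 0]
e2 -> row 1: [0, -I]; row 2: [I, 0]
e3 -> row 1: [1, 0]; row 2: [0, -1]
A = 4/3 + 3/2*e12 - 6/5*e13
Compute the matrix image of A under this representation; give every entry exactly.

Bivector images (products of the table entries): rho(e12) = rho(e1)rho(e2) = row 1: [I, 0]; row 2: [0, -I]; rho(e13) = rho(e1)rho(e3) = row 1: [0, -1]; row 2: [1, 0].
M = (4/3)*1 + (3/2)*rho(e12) + (-6/5)*rho(e13), summed entrywise (1 is the identity matrix):
Answer: row 1: [4/3 + 3*I/2, 6/5]; row 2: [-6/5, 4/3 - 3*I/2]


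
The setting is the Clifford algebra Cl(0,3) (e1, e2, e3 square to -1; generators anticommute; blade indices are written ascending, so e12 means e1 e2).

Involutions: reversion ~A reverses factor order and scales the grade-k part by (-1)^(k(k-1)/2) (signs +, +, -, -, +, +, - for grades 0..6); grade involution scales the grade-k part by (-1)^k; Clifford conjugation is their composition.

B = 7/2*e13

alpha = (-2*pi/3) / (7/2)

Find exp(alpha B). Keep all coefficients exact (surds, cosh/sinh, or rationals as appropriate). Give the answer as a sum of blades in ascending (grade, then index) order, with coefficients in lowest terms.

B^2 = (7/2)^2*(e13)^2 = 49/4*(-1) = -49/4 (a basis 2-blade squares to minus the product of its generators' squares).
B^2 = -49/4 — circular case — the even/odd split gives cos and sin: l = 7/2, alpha*l = -2*pi/3, so exp(alpha B) = cos(-2*pi/3) + (sin(-2*pi/3)/(7/2))*B = -1/2 + (-sqrt(3)/7)*B.
Answer: -1/2 - sqrt(3)/2*e13


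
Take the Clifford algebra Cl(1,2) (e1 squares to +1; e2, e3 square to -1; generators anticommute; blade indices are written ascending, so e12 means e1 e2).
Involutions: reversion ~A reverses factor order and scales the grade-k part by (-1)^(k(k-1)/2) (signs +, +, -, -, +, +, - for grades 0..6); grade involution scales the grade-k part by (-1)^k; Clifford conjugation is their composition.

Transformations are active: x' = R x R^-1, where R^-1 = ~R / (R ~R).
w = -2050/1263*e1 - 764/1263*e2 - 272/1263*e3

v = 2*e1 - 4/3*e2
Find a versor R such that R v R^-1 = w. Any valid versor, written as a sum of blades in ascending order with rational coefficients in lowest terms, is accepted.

Key observation: q(v) = q(w) = 20/9 (sandwiches preserve the norm), so R = v + w = 476/1263*e1 - 816/421*e2 - 272/1263*e3 works whenever it is invertible — the component of v along it is kept and (v - w)/2 reverses, sending v to w.
Answer: 476/1263*e1 - 816/421*e2 - 272/1263*e3


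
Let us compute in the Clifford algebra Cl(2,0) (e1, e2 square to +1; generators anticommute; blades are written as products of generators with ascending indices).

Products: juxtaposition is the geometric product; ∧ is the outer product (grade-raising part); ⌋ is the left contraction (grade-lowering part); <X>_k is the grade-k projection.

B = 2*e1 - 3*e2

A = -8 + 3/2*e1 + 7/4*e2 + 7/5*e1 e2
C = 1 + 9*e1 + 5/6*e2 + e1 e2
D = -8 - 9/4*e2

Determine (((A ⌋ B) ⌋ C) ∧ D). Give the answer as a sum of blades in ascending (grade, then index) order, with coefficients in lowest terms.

step 1: -9/4 - 16*e1 + 24*e2
step 2: -505/4 - 177/4*e1 - 143/8*e2 - 9/4*e1 e2
step 3: 1010 + 354*e1 + 6833/16*e2 + 1881/16*e1 e2
Answer: 1010 + 354*e1 + 6833/16*e2 + 1881/16*e1 e2


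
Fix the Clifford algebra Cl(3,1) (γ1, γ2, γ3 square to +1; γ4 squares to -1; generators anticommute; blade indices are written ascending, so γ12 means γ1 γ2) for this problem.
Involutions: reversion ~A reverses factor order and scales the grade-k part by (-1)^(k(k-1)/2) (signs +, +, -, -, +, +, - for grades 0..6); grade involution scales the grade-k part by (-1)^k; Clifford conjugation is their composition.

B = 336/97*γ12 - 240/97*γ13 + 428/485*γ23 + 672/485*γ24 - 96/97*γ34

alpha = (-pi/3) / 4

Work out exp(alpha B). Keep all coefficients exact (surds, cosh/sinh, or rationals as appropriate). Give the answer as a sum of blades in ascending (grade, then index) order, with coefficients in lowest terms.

B^2 term by term: the squares give (336/97)^2*(γ12)^2 + (-240/97)^2*(γ13)^2 + (428/485)^2*(γ23)^2 + (672/485)^2*(γ24)^2 + (-96/97)^2*(γ34)^2 = 112896/9409*(-1) + 57600/9409*(-1) + 183184/235225*(-1) + 451584/235225*(+1) + 9216/9409*(+1) = -16 (each basis 2-blade squares to minus the product of its generators' squares); cross terms between blades sharing an index anticommute and cancel; the commuting (index-disjoint) pairs give grade-4 terms 2*c*c'*(blade product), which cancel blade by blade — γ1234: -64512/9409 + 64512/9409 = 0 — confirming B is simple. So B^2 = -16.
B^2 = -16 — B^2 < 0, so the exponential closes trigonometrically: l = 4, alpha*l = -pi/3, so exp(alpha B) = cos(-pi/3) + (sin(-pi/3)/4)*B = 1/2 + (-sqrt(3)/8)*B.
Answer: 1/2 - 42*sqrt(3)/97*γ12 + 30*sqrt(3)/97*γ13 - 107*sqrt(3)/970*γ23 - 84*sqrt(3)/485*γ24 + 12*sqrt(3)/97*γ34


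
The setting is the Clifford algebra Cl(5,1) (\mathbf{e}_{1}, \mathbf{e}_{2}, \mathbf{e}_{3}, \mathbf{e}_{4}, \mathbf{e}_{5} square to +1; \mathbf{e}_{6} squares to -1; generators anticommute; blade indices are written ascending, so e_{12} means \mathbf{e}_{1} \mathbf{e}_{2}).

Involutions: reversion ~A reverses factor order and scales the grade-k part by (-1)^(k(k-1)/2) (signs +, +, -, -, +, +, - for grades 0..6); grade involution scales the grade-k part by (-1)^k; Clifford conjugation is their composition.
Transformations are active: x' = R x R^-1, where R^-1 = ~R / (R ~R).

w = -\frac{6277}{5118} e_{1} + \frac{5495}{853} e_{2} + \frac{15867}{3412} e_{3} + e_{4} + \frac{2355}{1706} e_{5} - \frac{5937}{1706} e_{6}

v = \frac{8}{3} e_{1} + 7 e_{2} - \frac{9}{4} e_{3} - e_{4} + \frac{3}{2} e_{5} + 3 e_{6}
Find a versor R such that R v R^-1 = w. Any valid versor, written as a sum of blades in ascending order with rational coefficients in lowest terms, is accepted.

Here q(v) = q(w) = \frac{7981}{144}; the classical choice R = v + w = \frac{2457}{1706} e_{1} + \frac{11466}{853} e_{2} + \frac{4095}{1706} e_{3} + \frac{2457}{853} e_{5} - \frac{819}{1706} e_{6} then realises v -> w under the sandwich.
Answer: \frac{2457}{1706} e_{1} + \frac{11466}{853} e_{2} + \frac{4095}{1706} e_{3} + \frac{2457}{853} e_{5} - \frac{819}{1706} e_{6}


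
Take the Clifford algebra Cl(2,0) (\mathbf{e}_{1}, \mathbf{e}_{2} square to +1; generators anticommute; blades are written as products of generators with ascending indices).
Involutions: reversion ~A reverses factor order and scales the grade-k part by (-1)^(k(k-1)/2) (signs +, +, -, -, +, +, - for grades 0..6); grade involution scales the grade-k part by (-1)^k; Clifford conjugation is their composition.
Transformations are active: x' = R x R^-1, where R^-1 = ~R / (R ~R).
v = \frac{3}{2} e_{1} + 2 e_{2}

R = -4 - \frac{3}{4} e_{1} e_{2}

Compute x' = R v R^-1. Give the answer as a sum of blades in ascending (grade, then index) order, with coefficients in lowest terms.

~R = -4 + \frac{3}{4} e_{1} e_{2}, and R ~R = \frac{265}{16}, so R^-1 = ~R / (\frac{265}{16}).
R v = -\frac{15}{2} e_{1} - \frac{55}{8} e_{2}
Answer: \frac{225}{106} e_{1} + \frac{70}{53} e_{2}


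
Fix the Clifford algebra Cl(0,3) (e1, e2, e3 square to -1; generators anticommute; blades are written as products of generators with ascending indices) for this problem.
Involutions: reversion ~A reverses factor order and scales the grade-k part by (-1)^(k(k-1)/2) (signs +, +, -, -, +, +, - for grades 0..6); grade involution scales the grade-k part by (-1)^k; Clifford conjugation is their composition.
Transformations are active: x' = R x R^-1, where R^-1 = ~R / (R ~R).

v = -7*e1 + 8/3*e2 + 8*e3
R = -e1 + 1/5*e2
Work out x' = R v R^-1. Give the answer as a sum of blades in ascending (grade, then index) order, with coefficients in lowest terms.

~R = -e1 + 1/5*e2, and R ~R = -26/25, so R^-1 = ~R / (-26/25).
R v = -113/15 - 19/15*e1 e2 - 8*e1 e3 + 8/5*e2 e3
Answer: -292/39*e1 + 3/13*e2 - 8*e3


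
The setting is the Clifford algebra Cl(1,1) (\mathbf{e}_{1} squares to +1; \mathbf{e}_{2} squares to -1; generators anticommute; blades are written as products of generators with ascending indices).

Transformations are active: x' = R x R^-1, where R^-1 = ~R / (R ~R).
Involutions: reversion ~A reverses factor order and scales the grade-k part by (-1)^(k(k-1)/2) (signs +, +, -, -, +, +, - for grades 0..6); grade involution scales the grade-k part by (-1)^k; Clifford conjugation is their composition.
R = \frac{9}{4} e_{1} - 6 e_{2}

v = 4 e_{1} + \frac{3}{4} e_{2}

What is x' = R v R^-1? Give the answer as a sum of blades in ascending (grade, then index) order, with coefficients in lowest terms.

~R = \frac{9}{4} e_{1} - 6 e_{2}, and R ~R = -\frac{495}{16}, so R^-1 = ~R / (-\frac{495}{16}).
R v = \frac{27}{2} + \frac{411}{16} e_{1} e_{2}
Answer: -\frac{328}{55} e_{1} + \frac{987}{220} e_{2}


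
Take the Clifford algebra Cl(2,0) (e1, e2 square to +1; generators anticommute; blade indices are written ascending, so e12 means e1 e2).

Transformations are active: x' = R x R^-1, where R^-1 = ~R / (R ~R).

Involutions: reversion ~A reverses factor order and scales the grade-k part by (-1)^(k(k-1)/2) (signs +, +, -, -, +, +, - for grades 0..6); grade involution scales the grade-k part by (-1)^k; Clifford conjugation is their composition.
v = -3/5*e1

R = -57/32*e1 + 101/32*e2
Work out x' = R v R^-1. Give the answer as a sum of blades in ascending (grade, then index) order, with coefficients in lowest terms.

~R = -57/32*e1 + 101/32*e2, and R ~R = 6725/512, so R^-1 = ~R / (6725/512).
R v = 171/160 + 303/160*e12
Answer: 10428/33625*e1 + 17271/33625*e2


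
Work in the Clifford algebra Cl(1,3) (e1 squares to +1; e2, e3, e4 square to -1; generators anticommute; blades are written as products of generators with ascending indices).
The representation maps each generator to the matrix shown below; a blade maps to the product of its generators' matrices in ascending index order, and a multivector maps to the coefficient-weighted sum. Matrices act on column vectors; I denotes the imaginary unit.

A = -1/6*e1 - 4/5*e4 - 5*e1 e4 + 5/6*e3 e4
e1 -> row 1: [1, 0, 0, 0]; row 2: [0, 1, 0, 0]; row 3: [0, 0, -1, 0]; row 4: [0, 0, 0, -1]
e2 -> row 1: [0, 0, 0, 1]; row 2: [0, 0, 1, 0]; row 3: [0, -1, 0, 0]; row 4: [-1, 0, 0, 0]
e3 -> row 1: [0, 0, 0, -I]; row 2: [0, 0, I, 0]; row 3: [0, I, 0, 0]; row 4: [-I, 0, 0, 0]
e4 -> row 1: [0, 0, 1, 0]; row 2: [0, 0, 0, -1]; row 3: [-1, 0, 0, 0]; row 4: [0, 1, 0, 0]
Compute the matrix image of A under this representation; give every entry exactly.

Bivector images (products of the table entries): rho(e1 e4) = rho(e1)rho(e4) = row 1: [0, 0, 1, 0]; row 2: [0, 0, 0, -1]; row 3: [1, 0, 0, 0]; row 4: [0, -1, 0, 0]; rho(e3 e4) = rho(e3)rho(e4) = row 1: [0, -I, 0, 0]; row 2: [-I, 0, 0, 0]; row 3: [0, 0, 0, -I]; row 4: [0, 0, -I, 0].
M = (-1/6)*rho(e1) + (-4/5)*rho(e4) + (-5)*rho(e1 e4) + (5/6)*rho(e3 e4), summed entrywise:
Answer: row 1: [-1/6, -5*I/6, -29/5, 0]; row 2: [-5*I/6, -1/6, 0, 29/5]; row 3: [-21/5, 0, 1/6, -5*I/6]; row 4: [0, 21/5, -5*I/6, 1/6]


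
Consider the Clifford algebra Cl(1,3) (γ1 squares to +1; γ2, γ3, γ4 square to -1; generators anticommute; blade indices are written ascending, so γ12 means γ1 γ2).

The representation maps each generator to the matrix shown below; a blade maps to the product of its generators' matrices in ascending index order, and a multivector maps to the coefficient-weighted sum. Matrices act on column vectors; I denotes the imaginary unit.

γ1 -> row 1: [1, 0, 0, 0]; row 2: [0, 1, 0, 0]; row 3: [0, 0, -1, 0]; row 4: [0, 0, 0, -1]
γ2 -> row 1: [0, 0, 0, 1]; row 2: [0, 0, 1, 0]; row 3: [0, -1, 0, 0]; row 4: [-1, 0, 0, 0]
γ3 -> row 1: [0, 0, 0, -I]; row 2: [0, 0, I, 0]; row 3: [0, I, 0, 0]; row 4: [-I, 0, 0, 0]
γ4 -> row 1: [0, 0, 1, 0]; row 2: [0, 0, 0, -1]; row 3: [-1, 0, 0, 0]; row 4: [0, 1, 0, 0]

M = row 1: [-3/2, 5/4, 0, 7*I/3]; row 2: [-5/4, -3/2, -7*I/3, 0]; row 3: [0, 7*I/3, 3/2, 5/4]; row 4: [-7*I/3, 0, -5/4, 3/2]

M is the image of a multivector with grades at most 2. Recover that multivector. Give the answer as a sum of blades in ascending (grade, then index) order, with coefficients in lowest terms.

Method: the blade images are trace-orthogonal — tr(rho(e_A) rho(e_B)^-1) = 4 if A = B and 0 otherwise — and rho(e_A)^-1 = (e_A)^2 * rho(e_A) with (e_A)^2 = +1 or -1, so the coefficient of e_A in the preimage is (e_A)^2 * tr(M rho(e_A))/4.
Nonzero projections over blades of grade <= 2: γ1: (γ1)^2 = +1, tr(M rho(γ1)) = -6, coefficient -3/2; γ13: (γ13)^2 = +1, tr(M rho(γ13)) = -28/3, coefficient -7/3; γ24: (γ24)^2 = -1, tr(M rho(γ24)) = -5, coefficient 5/4. Every other blade of grade <= 2 projects to 0.
Answer: -3/2*γ1 - 7/3*γ13 + 5/4*γ24


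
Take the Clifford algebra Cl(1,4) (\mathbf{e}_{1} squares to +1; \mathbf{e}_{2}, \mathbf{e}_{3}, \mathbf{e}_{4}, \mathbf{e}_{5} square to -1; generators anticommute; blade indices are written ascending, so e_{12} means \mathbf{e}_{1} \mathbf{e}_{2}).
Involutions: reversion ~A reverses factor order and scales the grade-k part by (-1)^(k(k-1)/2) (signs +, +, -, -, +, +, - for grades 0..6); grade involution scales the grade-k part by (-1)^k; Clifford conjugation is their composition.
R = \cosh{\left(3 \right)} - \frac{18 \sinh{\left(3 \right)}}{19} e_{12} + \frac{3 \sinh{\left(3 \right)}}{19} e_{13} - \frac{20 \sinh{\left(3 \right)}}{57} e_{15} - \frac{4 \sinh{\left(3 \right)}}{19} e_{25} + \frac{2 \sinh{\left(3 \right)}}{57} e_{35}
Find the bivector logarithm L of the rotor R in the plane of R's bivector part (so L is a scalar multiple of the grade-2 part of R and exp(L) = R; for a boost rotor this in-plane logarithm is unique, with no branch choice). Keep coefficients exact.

The scalar part of R is \cosh{\left(3 \right)}, giving the rapidity magnitude (cosh is even); the bivector part supplies orientation, its quotient by sinh of the rapidity is the plane, and L = rapidity * plane — unique in that plane, since flipping both signs leaves L unchanged.
Concretely: cosh(rapidity) = \cosh{\left(3 \right)} gives rapidity = ±3, and since rapidity/sinh(rapidity) is even the sign is immaterial: L = (rapidity/sinh(rapidity)) * <R>_2 = (\frac{3}{\sinh{\left(3 \right)}}) * <R>_2.
Answer: - \frac{54}{19} e_{12} + \frac{9}{19} e_{13} - \frac{20}{19} e_{15} - \frac{12}{19} e_{25} + \frac{2}{19} e_{35}


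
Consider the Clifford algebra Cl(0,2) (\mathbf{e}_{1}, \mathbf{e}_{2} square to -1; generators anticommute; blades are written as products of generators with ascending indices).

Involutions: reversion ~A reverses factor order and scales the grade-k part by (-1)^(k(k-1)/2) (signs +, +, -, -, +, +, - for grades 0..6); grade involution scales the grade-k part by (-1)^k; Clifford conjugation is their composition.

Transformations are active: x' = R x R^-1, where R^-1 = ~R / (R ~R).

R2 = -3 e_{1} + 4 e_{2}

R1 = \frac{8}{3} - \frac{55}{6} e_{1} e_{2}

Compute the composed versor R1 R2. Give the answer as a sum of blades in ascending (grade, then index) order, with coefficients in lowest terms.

Distribute over the terms of R1 (each basis-blade product reordered to ascending indices, repeated generators contracted through their squares):
(\frac{8}{3}) R2 = -8 e_{1} + \frac{32}{3} e_{2}
(-\frac{55}{6} e_{1} e_{2}) R2 = \frac{110}{3} e_{1} + \frac{55}{2} e_{2}
Summing the partial products and collecting blades:
Answer: \frac{86}{3} e_{1} + \frac{229}{6} e_{2}


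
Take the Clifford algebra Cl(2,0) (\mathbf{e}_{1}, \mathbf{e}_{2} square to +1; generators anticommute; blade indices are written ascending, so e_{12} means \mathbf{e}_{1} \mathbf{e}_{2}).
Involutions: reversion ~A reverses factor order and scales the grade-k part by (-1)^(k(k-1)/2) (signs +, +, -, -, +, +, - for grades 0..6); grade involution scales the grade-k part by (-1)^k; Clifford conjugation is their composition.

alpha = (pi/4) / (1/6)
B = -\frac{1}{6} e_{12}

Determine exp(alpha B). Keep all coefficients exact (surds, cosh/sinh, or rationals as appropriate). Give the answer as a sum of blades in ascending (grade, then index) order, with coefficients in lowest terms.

B^2 = (-\frac{1}{6})^2*(e_{12})^2 = \frac{1}{36}*(-1) = -\frac{1}{36} (a basis 2-blade squares to minus the product of its generators' squares).
B^2 = -\frac{1}{36} — since the square is negative, the closed form is circular: l = \frac{1}{6}, alpha*l = \frac{\pi}{4}, so exp(alpha B) = cos(\frac{\pi}{4}) + (sin(\frac{\pi}{4})/(\frac{1}{6}))*B = \frac{\sqrt{2}}{2} + (3 \sqrt{2})*B.
Answer: \frac{\sqrt{2}}{2} - \frac{\sqrt{2}}{2} e_{12}


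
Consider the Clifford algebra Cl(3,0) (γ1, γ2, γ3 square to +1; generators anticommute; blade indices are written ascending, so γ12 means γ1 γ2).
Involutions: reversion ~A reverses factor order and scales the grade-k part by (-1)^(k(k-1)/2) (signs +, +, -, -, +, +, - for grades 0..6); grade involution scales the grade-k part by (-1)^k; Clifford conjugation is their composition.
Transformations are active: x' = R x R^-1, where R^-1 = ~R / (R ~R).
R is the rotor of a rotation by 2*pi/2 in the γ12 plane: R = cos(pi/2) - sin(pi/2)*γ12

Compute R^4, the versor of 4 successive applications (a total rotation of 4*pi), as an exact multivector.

Because a rotor carries half the rotation angle, composing 4 copies of this γ12-plane rotor multiplies the phase: 4*(pi/2) = 2*pi, hence R^4 = cos(2*pi) - sin(2*pi)*γ12.
cos(2*pi) = 1 and sin(2*pi) = 0, so R^4 = 1. The total rotation 4*pi is 2 full turns, so every vector returns to itself, yet the rotor is +1, back on the identity sheet (an even number of 2*pi turns).
Answer: 1


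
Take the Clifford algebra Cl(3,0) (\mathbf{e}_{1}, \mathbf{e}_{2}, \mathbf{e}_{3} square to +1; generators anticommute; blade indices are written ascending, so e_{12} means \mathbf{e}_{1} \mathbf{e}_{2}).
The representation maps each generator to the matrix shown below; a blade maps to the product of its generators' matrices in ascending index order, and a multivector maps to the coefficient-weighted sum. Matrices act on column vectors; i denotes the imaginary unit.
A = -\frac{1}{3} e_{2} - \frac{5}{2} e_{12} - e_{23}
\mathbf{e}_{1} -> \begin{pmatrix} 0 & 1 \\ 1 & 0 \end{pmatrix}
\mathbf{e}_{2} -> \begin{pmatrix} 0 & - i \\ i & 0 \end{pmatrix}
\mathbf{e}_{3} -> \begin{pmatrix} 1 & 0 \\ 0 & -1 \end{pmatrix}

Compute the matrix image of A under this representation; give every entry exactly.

Bivector images (products of the table entries): rho(e_{12}) = rho(\mathbf{e}_{1})rho(\mathbf{e}_{2}) = \begin{pmatrix} i & 0 \\ 0 & - i \end{pmatrix}; rho(e_{23}) = rho(\mathbf{e}_{2})rho(\mathbf{e}_{3}) = \begin{pmatrix} 0 & i \\ i & 0 \end{pmatrix}.
M = (-\frac{1}{3})*rho(e_{2}) + (-\frac{5}{2})*rho(e_{12}) + (-1)*rho(e_{23}), summed entrywise:
Answer: \begin{pmatrix} - \frac{5 i}{2} & - \frac{2 i}{3} \\ - \frac{4 i}{3} & \frac{5 i}{2} \end{pmatrix}


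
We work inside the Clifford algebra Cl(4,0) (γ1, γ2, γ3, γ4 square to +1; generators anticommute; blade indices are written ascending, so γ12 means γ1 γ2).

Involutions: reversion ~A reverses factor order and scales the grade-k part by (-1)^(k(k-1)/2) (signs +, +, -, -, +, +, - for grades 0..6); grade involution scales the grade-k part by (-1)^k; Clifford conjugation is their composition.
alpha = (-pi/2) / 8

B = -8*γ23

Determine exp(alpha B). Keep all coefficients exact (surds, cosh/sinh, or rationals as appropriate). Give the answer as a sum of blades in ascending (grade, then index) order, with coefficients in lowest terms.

B^2 = (-8)^2*(γ23)^2 = 64*(-1) = -64 (a basis 2-blade squares to minus the product of its generators' squares).
B^2 = -64 — the series telescopes trigonometrically here: l = 8, alpha*l = -pi/2, so exp(alpha B) = cos(-pi/2) + (sin(-pi/2)/8)*B = 0 + (-1/8)*B.
Answer: γ23


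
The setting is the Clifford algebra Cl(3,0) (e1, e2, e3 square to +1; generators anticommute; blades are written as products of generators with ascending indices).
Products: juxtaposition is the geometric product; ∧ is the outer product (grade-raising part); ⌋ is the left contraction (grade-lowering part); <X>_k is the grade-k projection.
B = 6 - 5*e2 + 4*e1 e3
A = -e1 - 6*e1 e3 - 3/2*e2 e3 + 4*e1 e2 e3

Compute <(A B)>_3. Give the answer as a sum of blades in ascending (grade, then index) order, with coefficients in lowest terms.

step 1: 24 - 6*e1 + 16*e2 - 23/2*e3 - e1 e2 - 16*e1 e3 - 9*e2 e3 - 6*e1 e2 e3
step 2: -6*e1 e2 e3
Answer: -6*e1 e2 e3


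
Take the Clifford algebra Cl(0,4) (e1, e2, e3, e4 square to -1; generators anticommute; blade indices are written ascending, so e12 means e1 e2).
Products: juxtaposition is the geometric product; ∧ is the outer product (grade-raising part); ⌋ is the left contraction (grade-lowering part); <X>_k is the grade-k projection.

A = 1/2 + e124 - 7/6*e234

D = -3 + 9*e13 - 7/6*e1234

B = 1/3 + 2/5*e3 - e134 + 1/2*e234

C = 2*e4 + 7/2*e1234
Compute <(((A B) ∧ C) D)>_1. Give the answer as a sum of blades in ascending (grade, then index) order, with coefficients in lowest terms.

step 1: -5/12 + 1/5*e3 + 7/6*e12 + 1/2*e13 + e23 - 7/15*e24 + 1/3*e124 - 1/2*e134 - 5/36*e234 - 2/5*e1234
step 2: -5/6*e4 + 2/5*e34 + 7/3*e124 + e134 + 2*e234 - 35/24*e1234
step 3: 245/144 + 7/3*e1 - 7/6*e2 + 49/18*e3 - 13/2*e4 + 7/15*e12 + 18/5*e14 - 105/8*e24 - 6/5*e34 + 35/36*e123 - 25*e124 - 21/2*e134 + 15*e234 + 35/8*e1234
step 4: 7/3*e1 - 7/6*e2 + 49/18*e3 - 13/2*e4
Answer: 7/3*e1 - 7/6*e2 + 49/18*e3 - 13/2*e4


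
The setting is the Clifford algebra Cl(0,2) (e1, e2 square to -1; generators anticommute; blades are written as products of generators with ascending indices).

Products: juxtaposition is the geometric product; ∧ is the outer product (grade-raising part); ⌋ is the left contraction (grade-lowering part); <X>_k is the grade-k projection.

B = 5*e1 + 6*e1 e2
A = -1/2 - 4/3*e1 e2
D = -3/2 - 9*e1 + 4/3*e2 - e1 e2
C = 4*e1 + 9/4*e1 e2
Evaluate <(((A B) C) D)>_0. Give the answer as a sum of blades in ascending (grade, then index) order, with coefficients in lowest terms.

step 1: 8 - 5/2*e1 - 20/3*e2 - 3*e1 e2
step 2: 67/4 + 17*e1 - 51/8*e2 + 134/3*e1 e2
step 3: 4345/24 - 16519/72*e1 - 16949/48*e2 - 2843/24*e1 e2
step 4: 4345/24
Answer: 4345/24


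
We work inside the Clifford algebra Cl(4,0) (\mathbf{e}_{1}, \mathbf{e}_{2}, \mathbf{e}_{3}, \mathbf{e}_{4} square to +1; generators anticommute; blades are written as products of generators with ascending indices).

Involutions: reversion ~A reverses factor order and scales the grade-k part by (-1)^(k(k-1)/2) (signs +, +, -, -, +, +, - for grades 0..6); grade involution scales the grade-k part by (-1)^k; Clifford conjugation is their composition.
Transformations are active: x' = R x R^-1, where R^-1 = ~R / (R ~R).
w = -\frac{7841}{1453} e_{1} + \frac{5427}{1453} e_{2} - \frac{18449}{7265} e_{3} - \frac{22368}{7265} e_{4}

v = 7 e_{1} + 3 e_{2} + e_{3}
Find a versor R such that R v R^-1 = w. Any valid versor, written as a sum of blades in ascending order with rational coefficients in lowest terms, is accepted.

Take R = v + w = \frac{2330}{1453} e_{1} + \frac{9786}{1453} e_{2} - \frac{11184}{7265} e_{3} - \frac{22368}{7265} e_{4}. Because q(v) = q(w) = 59, conjugation by R sends v exactly to w.
Answer: \frac{2330}{1453} e_{1} + \frac{9786}{1453} e_{2} - \frac{11184}{7265} e_{3} - \frac{22368}{7265} e_{4}


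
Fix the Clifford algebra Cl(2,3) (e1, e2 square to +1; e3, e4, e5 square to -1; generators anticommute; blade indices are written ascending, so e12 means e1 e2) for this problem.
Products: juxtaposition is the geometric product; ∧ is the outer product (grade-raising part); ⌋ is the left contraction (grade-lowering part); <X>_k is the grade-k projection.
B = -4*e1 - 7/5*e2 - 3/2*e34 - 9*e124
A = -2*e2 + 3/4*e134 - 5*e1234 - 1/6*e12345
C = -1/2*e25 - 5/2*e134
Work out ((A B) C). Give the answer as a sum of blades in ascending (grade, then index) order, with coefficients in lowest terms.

step 1: 14/5 + 9/8*e1 + 45*e3 - 31/2*e12 - 18*e14 + 27/4*e23 - 3*e34 - 3/2*e35 - 1/4*e125 + 7*e134 - 17*e234 - 21/20*e1234 - 7/30*e1345 + 2/3*e2345
step 2: 35/2 - 59/8*e1 + 21/8*e2 - 45*e3 + 7/12*e5 + 85/2*e12 - 225/2*e14 + 31/4*e15 - 3/4*e23 - 7/5*e25 - 151/48*e34 + 27/8*e35 + 135/8*e124 + 53/48*e125 - 7*e134 - 15/4*e145 - 155/4*e234 + 45/2*e235 + 17/2*e345 + 7/60*e1234 - 9*e1245 + 21/40*e1345 + 17/8*e2345 - 7/2*e12345
Answer: 35/2 - 59/8*e1 + 21/8*e2 - 45*e3 + 7/12*e5 + 85/2*e12 - 225/2*e14 + 31/4*e15 - 3/4*e23 - 7/5*e25 - 151/48*e34 + 27/8*e35 + 135/8*e124 + 53/48*e125 - 7*e134 - 15/4*e145 - 155/4*e234 + 45/2*e235 + 17/2*e345 + 7/60*e1234 - 9*e1245 + 21/40*e1345 + 17/8*e2345 - 7/2*e12345


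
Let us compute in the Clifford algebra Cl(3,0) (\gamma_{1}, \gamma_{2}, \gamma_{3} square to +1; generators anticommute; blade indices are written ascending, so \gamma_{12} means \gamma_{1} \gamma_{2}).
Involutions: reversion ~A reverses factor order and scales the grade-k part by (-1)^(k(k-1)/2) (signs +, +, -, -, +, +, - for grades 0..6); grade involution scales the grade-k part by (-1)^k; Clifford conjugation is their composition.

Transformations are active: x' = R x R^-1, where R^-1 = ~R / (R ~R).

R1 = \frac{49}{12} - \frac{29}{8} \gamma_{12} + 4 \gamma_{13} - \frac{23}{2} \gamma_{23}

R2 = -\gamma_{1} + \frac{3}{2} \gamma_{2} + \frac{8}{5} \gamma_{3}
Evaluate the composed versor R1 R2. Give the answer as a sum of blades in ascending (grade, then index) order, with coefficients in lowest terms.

Distribute over the terms of R2 (each basis-blade product reordered to ascending indices, repeated generators contracted through their squares):
R1 (-\gamma_{1}) = -\frac{49}{12} \gamma_{1} - \frac{29}{8} \gamma_{2} + 4 \gamma_{3} + \frac{23}{2} \gamma_{123}
R1 (\frac{3}{2} \gamma_{2}) = -\frac{87}{16} \gamma_{1} + \frac{49}{8} \gamma_{2} + \frac{69}{4} \gamma_{3} - 6 \gamma_{123}
R1 (\frac{8}{5} \gamma_{3}) = \frac{32}{5} \gamma_{1} - \frac{92}{5} \gamma_{2} + \frac{98}{15} \gamma_{3} - \frac{29}{5} \gamma_{123}
Summing the partial products and collecting blades:
Answer: -\frac{749}{240} \gamma_{1} - \frac{159}{10} \gamma_{2} + \frac{1667}{60} \gamma_{3} - \frac{3}{10} \gamma_{123}


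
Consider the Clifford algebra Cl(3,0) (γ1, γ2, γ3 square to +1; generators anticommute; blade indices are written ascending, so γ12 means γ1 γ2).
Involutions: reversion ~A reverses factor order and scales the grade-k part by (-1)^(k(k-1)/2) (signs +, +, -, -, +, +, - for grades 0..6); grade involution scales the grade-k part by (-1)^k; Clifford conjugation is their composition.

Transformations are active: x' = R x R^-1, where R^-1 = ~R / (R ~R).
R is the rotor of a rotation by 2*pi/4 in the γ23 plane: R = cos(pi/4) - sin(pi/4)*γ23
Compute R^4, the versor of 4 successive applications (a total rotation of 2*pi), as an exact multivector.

Half-angle bookkeeping: 4 applications in γ23 add up to rotor phase 4*pi/4 = pi, so R^4 = cos(pi) - sin(pi)*γ23.
cos(pi) = -1 and sin(pi) = 0, so R^4 = -1. The total rotation 2*pi is 1 full turn, so every vector returns to itself, yet the rotor is -1, on the OTHER sheet of the double cover (an odd number of 2*pi turns).
Answer: -1


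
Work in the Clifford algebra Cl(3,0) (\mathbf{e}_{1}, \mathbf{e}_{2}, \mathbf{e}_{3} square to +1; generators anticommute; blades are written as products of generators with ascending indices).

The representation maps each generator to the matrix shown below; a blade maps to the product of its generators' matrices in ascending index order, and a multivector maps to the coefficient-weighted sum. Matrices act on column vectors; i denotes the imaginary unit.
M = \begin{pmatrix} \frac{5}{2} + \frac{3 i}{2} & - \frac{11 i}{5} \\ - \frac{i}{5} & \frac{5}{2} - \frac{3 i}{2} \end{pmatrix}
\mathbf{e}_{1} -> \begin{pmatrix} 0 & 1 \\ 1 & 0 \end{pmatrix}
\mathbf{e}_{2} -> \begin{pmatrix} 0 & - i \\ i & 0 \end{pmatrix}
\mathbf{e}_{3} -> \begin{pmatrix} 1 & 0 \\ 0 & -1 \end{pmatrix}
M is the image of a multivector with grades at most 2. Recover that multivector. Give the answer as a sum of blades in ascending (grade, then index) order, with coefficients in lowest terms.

Method: 1, rho(e_{1}), rho(e_{2}), rho(e_{3}) form a trace-orthogonal basis of the 2x2 complex matrices (tr(X Y) = 2 if X = Y, else 0), so M = m0*1 + m1*rho(e_{1}) + m2*rho(e_{2}) + m3*rho(e_{3}) with m0 = tr(M)/2 = \frac{5}{2}, m1 = tr(M rho(e_{1}))/2 = - \frac{6 i}{5}, m2 = tr(M rho(e_{2}))/2 = 1, m3 = tr(M rho(e_{3}))/2 = \frac{3 i}{2}.
Multiplying table entries, the bivector images are rho(e_{1} e_{2}) = i*rho(e_{3}), rho(e_{1} e_{3}) = -i*rho(e_{2}), rho(e_{2} e_{3}) = i*rho(e_{1}); with real blade coefficients the real parts of m0..m3 are the coefficients of 1, e_{1}, e_{2}, e_{3} and the imaginary parts give the bivectors (e_{2} e_{3}: Im m1, e_{1} e_{3}: -Im m2, e_{1} e_{2}: Im m3).
Answer: \frac{5}{2} + e_{2} + \frac{3}{2} e_{1} e_{2} - \frac{6}{5} e_{2} e_{3}


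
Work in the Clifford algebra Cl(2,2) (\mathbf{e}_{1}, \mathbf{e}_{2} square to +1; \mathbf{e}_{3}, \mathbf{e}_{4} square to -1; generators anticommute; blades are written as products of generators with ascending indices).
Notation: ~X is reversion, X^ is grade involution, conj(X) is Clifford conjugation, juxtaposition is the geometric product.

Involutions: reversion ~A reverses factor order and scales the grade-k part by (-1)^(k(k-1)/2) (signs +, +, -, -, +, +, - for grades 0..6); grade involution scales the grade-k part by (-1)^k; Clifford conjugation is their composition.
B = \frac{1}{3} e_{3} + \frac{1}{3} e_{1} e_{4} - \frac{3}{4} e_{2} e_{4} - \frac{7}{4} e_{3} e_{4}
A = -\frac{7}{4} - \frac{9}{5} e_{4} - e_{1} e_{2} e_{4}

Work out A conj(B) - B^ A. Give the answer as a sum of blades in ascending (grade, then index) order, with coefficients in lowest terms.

first term: -\frac{3}{20} e_{1} - \frac{101}{60} e_{2} - \frac{77}{30} e_{3} + \frac{7}{12} e_{1} e_{4} - \frac{21}{16} e_{2} e_{4} - \frac{293}{80} e_{3} e_{4} - \frac{7}{4} e_{1} e_{2} e_{3} - \frac{1}{3} e_{1} e_{2} e_{3} e_{4}
second term: \frac{27}{20} e_{1} - \frac{61}{60} e_{2} - \frac{77}{30} e_{3} - \frac{7}{12} e_{1} e_{4} + \frac{21}{16} e_{2} e_{4} + \frac{293}{80} e_{3} e_{4} - \frac{7}{4} e_{1} e_{2} e_{3} + \frac{1}{3} e_{1} e_{2} e_{3} e_{4}
Answer: -\frac{3}{2} e_{1} - \frac{2}{3} e_{2} + \frac{7}{6} e_{1} e_{4} - \frac{21}{8} e_{2} e_{4} - \frac{293}{40} e_{3} e_{4} - \frac{2}{3} e_{1} e_{2} e_{3} e_{4}


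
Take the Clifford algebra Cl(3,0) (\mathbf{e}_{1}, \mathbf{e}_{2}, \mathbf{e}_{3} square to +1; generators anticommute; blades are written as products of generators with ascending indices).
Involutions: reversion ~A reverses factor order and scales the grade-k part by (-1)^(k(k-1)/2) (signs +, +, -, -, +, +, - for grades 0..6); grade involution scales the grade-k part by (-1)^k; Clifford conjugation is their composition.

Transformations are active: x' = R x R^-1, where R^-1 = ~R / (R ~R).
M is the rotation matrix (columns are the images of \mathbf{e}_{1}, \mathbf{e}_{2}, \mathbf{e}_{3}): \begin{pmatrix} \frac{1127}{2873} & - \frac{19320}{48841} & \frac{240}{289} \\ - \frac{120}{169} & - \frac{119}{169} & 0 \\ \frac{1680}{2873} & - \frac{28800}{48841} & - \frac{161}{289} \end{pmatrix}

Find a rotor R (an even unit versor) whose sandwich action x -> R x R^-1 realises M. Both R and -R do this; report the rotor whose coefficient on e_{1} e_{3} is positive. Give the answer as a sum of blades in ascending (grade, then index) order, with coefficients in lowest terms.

Method: write R = a + b12*e_{1} e_{2} + b13*e_{1} e_{3} + b23*e_{2} e_{3} with a^2 + b12^2 + b13^2 + b23^2 = 1 (so R^-1 = ~R). Expanding the columns R e_j ~R gives tr M = 4a^2 - 1 and, from the antisymmetric part, M21 - M12 = -4a*b12, M13 - M31 = 4a*b13, M32 - M23 = -4a*b23.
Here tr M = -\frac{42441}{48841}, so a^2 = (1 + tr M)/4 = \frac{1600}{48841} and a = ±\frac{40}{221}. Taking a = \frac{40}{221}: M21 - M12 = -\frac{15360}{48841}, M13 - M31 = \frac{12000}{48841}, M32 - M23 = -\frac{28800}{48841}, giving b12 = \frac{96}{221}, b13 = \frac{75}{221}, b23 = \frac{180}{221}, i.e. R = \frac{40}{221} + \frac{96}{221} e_{1} e_{2} + \frac{75}{221} e_{1} e_{3} + \frac{180}{221} e_{2} e_{3}.
Its e_{1} e_{3} coefficient is already positive.
Answer: \frac{40}{221} + \frac{96}{221} e_{1} e_{2} + \frac{75}{221} e_{1} e_{3} + \frac{180}{221} e_{2} e_{3}. Uniqueness: Spin(3) -> SO(3) maps R and -R to the same rotation of trace -\frac{42441}{48841}; fixing the sign of the e_{1} e_{3} coefficient removes the ambiguity.
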